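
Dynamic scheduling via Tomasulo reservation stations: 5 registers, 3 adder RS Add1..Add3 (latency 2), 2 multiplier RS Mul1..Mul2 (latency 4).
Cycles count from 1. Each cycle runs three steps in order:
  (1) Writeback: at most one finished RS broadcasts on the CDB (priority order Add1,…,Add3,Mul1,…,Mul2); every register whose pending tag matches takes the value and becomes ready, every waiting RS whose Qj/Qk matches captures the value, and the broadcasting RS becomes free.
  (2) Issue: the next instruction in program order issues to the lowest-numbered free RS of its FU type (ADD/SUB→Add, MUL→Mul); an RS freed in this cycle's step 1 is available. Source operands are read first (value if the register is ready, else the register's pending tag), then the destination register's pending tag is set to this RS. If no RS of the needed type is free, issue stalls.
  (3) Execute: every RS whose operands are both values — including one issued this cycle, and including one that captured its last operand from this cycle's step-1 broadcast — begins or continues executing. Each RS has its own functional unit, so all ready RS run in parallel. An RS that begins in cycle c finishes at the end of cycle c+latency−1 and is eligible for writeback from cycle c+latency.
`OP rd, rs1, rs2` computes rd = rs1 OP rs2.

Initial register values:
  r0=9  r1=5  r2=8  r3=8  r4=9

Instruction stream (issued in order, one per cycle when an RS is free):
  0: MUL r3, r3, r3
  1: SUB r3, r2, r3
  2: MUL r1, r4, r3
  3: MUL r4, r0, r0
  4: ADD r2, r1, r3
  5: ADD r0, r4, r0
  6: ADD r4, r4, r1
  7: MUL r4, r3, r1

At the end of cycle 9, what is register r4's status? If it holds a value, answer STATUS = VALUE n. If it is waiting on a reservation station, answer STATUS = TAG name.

  c1: issue MUL r3<-Mul1  regs: r0:9,r1:5,r2:8,r3:Mul1,r4:9
  c2: issue SUB r3<-Add1  regs: r0:9,r1:5,r2:8,r3:Add1,r4:9
  c3: issue MUL r1<-Mul2  regs: r0:9,r1:Mul2,r2:8,r3:Add1,r4:9
  c4: stall  regs: r0:9,r1:Mul2,r2:8,r3:Add1,r4:9
  c5: CDB Mul1=64; issue MUL r4<-Mul1  regs: r0:9,r1:Mul2,r2:8,r3:Add1,r4:Mul1
  c6: issue ADD r2<-Add2  regs: r0:9,r1:Mul2,r2:Add2,r3:Add1,r4:Mul1
  c7: CDB Add1=-56; issue ADD r0<-Add1  regs: r0:Add1,r1:Mul2,r2:Add2,r3:-56,r4:Mul1
  c8: issue ADD r4<-Add3  regs: r0:Add1,r1:Mul2,r2:Add2,r3:-56,r4:Add3
  c9: CDB Mul1=81; issue MUL r4<-Mul1  regs: r0:Add1,r1:Mul2,r2:Add2,r3:-56,r4:Mul1

STATUS = TAG Mul1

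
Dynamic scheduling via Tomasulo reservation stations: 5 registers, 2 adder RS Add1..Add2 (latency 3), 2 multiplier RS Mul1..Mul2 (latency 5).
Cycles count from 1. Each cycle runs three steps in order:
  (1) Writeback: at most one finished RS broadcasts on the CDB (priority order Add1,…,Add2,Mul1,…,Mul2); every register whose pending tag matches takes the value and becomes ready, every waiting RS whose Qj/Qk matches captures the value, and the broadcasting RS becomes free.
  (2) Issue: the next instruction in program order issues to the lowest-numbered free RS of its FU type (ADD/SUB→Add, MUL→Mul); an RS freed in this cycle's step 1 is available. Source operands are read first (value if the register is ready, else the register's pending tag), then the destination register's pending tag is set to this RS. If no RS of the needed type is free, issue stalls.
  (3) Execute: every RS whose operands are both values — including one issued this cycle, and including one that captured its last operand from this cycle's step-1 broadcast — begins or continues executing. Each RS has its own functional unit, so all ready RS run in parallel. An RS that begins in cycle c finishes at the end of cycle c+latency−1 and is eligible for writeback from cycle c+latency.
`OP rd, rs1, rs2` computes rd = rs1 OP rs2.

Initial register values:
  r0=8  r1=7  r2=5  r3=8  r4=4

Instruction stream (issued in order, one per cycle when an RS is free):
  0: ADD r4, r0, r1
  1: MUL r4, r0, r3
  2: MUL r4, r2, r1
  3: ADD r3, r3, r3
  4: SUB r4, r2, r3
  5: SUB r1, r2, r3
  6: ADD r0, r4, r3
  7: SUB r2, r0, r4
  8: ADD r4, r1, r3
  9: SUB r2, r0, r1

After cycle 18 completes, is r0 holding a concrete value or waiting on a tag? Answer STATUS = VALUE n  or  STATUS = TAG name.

cycle 1: issue ADD r4<-Add1 // r0:8,r1:7,r2:5,r3:8,r4:Add1
cycle 2: issue MUL r4<-Mul1 // r0:8,r1:7,r2:5,r3:8,r4:Mul1
cycle 3: issue MUL r4<-Mul2 // r0:8,r1:7,r2:5,r3:8,r4:Mul2
cycle 4: CDB Add1=15; issue ADD r3<-Add1 // r0:8,r1:7,r2:5,r3:Add1,r4:Mul2
cycle 5: issue SUB r4<-Add2 // r0:8,r1:7,r2:5,r3:Add1,r4:Add2
cycle 6: stall // r0:8,r1:7,r2:5,r3:Add1,r4:Add2
cycle 7: CDB Add1=16; issue SUB r1<-Add1 // r0:8,r1:Add1,r2:5,r3:16,r4:Add2
cycle 8: CDB Mul1=64; stall // r0:8,r1:Add1,r2:5,r3:16,r4:Add2
cycle 9: CDB Mul2=35; stall // r0:8,r1:Add1,r2:5,r3:16,r4:Add2
cycle 10: CDB Add1=-11; issue ADD r0<-Add1 // r0:Add1,r1:-11,r2:5,r3:16,r4:Add2
cycle 11: CDB Add2=-11; issue SUB r2<-Add2 // r0:Add1,r1:-11,r2:Add2,r3:16,r4:-11
cycle 12: stall // r0:Add1,r1:-11,r2:Add2,r3:16,r4:-11
cycle 13: stall // r0:Add1,r1:-11,r2:Add2,r3:16,r4:-11
cycle 14: CDB Add1=5; issue ADD r4<-Add1 // r0:5,r1:-11,r2:Add2,r3:16,r4:Add1
cycle 15: stall // r0:5,r1:-11,r2:Add2,r3:16,r4:Add1
cycle 16: stall // r0:5,r1:-11,r2:Add2,r3:16,r4:Add1
cycle 17: CDB Add1=5; issue SUB r2<-Add1 // r0:5,r1:-11,r2:Add1,r3:16,r4:5
cycle 18: CDB Add2=16 // r0:5,r1:-11,r2:Add1,r3:16,r4:5

STATUS = VALUE 5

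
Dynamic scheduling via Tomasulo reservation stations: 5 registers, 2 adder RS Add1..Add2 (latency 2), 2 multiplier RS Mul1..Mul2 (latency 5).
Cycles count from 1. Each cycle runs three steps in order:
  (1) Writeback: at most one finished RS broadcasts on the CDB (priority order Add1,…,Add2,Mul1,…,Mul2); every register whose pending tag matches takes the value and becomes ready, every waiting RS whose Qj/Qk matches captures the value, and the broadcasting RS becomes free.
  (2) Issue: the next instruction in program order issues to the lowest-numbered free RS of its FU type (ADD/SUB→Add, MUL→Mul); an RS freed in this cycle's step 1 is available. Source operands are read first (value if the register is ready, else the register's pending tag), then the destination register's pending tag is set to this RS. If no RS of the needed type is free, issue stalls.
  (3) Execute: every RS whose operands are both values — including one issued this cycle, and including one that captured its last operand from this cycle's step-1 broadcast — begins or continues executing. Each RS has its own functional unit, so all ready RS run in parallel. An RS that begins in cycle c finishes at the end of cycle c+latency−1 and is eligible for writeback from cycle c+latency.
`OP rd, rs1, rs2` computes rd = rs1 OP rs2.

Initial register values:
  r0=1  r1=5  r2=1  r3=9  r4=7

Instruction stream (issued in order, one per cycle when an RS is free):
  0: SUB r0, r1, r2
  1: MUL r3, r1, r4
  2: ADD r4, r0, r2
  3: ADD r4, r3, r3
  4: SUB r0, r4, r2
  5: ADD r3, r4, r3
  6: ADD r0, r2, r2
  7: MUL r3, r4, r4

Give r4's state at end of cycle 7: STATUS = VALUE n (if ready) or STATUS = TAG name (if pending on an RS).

STATUS = TAG Add2

  c1: issue SUB r0<-Add1  regs: r0:Add1,r1:5,r2:1,r3:9,r4:7
  c2: issue MUL r3<-Mul1  regs: r0:Add1,r1:5,r2:1,r3:Mul1,r4:7
  c3: CDB Add1=4; issue ADD r4<-Add1  regs: r0:4,r1:5,r2:1,r3:Mul1,r4:Add1
  c4: issue ADD r4<-Add2  regs: r0:4,r1:5,r2:1,r3:Mul1,r4:Add2
  c5: CDB Add1=5; issue SUB r0<-Add1  regs: r0:Add1,r1:5,r2:1,r3:Mul1,r4:Add2
  c6: stall  regs: r0:Add1,r1:5,r2:1,r3:Mul1,r4:Add2
  c7: CDB Mul1=35; stall  regs: r0:Add1,r1:5,r2:1,r3:35,r4:Add2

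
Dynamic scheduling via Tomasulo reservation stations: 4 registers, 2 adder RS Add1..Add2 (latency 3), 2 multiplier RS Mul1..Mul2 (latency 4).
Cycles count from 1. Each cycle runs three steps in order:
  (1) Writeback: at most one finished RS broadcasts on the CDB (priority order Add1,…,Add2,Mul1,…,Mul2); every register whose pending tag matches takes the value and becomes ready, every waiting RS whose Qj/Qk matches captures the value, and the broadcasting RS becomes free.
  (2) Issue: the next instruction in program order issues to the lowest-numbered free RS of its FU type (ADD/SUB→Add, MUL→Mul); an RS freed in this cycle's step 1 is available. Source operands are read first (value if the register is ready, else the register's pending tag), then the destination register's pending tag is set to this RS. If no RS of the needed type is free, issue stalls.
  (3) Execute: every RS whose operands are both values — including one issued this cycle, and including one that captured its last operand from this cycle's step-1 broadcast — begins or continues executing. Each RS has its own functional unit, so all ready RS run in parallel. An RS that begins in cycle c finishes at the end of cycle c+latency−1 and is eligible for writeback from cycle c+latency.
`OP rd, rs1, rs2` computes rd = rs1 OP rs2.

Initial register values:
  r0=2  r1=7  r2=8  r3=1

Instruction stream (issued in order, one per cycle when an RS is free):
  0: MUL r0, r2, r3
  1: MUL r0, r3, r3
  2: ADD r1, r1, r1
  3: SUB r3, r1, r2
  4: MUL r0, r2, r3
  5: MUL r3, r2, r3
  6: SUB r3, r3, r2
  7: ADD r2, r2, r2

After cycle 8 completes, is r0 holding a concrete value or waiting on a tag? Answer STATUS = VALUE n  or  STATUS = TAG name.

STATUS = TAG Mul1

c1: issue MUL r0<-Mul1 | r0:Mul1,r1:7,r2:8,r3:1
c2: issue MUL r0<-Mul2 | r0:Mul2,r1:7,r2:8,r3:1
c3: issue ADD r1<-Add1 | r0:Mul2,r1:Add1,r2:8,r3:1
c4: issue SUB r3<-Add2 | r0:Mul2,r1:Add1,r2:8,r3:Add2
c5: CDB Mul1=8; issue MUL r0<-Mul1 | r0:Mul1,r1:Add1,r2:8,r3:Add2
c6: CDB Add1=14; stall | r0:Mul1,r1:14,r2:8,r3:Add2
c7: CDB Mul2=1; issue MUL r3<-Mul2 | r0:Mul1,r1:14,r2:8,r3:Mul2
c8: issue SUB r3<-Add1 | r0:Mul1,r1:14,r2:8,r3:Add1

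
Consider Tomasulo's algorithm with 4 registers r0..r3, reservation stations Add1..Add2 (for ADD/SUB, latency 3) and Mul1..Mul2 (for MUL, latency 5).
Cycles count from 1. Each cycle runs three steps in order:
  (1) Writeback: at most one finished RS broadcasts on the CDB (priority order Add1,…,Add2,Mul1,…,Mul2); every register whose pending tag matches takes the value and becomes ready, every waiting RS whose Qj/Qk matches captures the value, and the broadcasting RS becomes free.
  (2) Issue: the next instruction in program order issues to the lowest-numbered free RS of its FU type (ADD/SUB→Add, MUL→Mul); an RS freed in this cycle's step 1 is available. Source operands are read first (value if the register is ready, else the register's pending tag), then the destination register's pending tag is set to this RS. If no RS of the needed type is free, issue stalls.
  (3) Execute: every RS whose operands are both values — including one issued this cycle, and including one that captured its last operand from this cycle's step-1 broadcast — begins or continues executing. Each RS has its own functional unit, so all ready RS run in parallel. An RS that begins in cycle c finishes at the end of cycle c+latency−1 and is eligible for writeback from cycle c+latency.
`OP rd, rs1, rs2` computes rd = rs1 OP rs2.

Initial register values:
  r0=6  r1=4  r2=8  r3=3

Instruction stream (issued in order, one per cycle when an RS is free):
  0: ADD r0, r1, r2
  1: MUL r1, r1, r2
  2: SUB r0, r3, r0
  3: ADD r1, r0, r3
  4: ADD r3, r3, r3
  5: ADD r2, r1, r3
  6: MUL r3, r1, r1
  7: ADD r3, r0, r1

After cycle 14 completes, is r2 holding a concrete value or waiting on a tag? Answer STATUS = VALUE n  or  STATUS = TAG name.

STATUS = VALUE 0

cycle 1: issue ADD r0<-Add1 // r0:Add1,r1:4,r2:8,r3:3
cycle 2: issue MUL r1<-Mul1 // r0:Add1,r1:Mul1,r2:8,r3:3
cycle 3: issue SUB r0<-Add2 // r0:Add2,r1:Mul1,r2:8,r3:3
cycle 4: CDB Add1=12; issue ADD r1<-Add1 // r0:Add2,r1:Add1,r2:8,r3:3
cycle 5: stall // r0:Add2,r1:Add1,r2:8,r3:3
cycle 6: stall // r0:Add2,r1:Add1,r2:8,r3:3
cycle 7: CDB Add2=-9; issue ADD r3<-Add2 // r0:-9,r1:Add1,r2:8,r3:Add2
cycle 8: CDB Mul1=32; stall // r0:-9,r1:Add1,r2:8,r3:Add2
cycle 9: stall // r0:-9,r1:Add1,r2:8,r3:Add2
cycle 10: CDB Add1=-6; issue ADD r2<-Add1 // r0:-9,r1:-6,r2:Add1,r3:Add2
cycle 11: CDB Add2=6; issue MUL r3<-Mul1 // r0:-9,r1:-6,r2:Add1,r3:Mul1
cycle 12: issue ADD r3<-Add2 // r0:-9,r1:-6,r2:Add1,r3:Add2
cycle 13: - // r0:-9,r1:-6,r2:Add1,r3:Add2
cycle 14: CDB Add1=0 // r0:-9,r1:-6,r2:0,r3:Add2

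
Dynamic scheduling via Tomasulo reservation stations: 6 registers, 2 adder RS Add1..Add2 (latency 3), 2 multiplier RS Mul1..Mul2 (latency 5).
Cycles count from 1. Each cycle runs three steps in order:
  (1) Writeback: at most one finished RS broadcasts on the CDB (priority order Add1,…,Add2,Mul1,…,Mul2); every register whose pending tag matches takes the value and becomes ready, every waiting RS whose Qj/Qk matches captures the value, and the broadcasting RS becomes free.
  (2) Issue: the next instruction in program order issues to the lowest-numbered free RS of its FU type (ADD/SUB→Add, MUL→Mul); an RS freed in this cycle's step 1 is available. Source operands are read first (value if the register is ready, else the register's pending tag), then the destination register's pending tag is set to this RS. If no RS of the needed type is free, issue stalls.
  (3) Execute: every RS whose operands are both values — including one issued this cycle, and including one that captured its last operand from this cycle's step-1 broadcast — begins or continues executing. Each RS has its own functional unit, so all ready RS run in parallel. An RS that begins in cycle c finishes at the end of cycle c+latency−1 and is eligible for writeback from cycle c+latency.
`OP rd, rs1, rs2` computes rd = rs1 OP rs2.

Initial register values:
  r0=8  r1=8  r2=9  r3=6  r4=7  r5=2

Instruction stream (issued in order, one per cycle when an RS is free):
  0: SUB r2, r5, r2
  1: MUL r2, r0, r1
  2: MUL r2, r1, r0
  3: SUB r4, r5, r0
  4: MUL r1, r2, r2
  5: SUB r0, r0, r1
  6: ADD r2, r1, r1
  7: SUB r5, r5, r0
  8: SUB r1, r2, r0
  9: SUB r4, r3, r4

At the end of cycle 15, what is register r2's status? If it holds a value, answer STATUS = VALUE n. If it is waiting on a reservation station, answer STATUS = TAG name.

STATUS = TAG Add2

cycle 1: issue SUB r2<-Add1 // r0:8,r1:8,r2:Add1,r3:6,r4:7,r5:2
cycle 2: issue MUL r2<-Mul1 // r0:8,r1:8,r2:Mul1,r3:6,r4:7,r5:2
cycle 3: issue MUL r2<-Mul2 // r0:8,r1:8,r2:Mul2,r3:6,r4:7,r5:2
cycle 4: CDB Add1=-7; issue SUB r4<-Add1 // r0:8,r1:8,r2:Mul2,r3:6,r4:Add1,r5:2
cycle 5: stall // r0:8,r1:8,r2:Mul2,r3:6,r4:Add1,r5:2
cycle 6: stall // r0:8,r1:8,r2:Mul2,r3:6,r4:Add1,r5:2
cycle 7: CDB Add1=-6; stall // r0:8,r1:8,r2:Mul2,r3:6,r4:-6,r5:2
cycle 8: CDB Mul1=64; issue MUL r1<-Mul1 // r0:8,r1:Mul1,r2:Mul2,r3:6,r4:-6,r5:2
cycle 9: CDB Mul2=64; issue SUB r0<-Add1 // r0:Add1,r1:Mul1,r2:64,r3:6,r4:-6,r5:2
cycle 10: issue ADD r2<-Add2 // r0:Add1,r1:Mul1,r2:Add2,r3:6,r4:-6,r5:2
cycle 11: stall // r0:Add1,r1:Mul1,r2:Add2,r3:6,r4:-6,r5:2
cycle 12: stall // r0:Add1,r1:Mul1,r2:Add2,r3:6,r4:-6,r5:2
cycle 13: stall // r0:Add1,r1:Mul1,r2:Add2,r3:6,r4:-6,r5:2
cycle 14: CDB Mul1=4096; stall // r0:Add1,r1:4096,r2:Add2,r3:6,r4:-6,r5:2
cycle 15: stall // r0:Add1,r1:4096,r2:Add2,r3:6,r4:-6,r5:2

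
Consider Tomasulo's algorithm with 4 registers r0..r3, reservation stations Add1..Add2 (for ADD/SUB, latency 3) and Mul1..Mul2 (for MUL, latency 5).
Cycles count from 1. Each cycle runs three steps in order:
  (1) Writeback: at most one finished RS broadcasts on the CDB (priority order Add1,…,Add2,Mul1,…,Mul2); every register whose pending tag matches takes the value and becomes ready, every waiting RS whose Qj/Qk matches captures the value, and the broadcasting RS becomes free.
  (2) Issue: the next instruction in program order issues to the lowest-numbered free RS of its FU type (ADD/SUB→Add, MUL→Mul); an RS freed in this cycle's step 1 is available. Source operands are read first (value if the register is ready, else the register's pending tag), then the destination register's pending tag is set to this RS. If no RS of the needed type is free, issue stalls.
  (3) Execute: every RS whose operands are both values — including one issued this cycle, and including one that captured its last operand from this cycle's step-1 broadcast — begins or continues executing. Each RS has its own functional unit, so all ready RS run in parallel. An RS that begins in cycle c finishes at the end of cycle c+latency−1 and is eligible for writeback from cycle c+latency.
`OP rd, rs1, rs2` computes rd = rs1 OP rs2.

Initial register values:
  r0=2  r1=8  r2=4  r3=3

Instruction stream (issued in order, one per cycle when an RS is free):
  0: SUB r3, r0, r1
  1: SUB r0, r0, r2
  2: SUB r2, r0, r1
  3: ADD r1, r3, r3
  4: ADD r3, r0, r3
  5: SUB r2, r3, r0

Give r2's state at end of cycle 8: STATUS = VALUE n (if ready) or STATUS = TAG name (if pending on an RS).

c1: issue SUB r3<-Add1 | r0:2,r1:8,r2:4,r3:Add1
c2: issue SUB r0<-Add2 | r0:Add2,r1:8,r2:4,r3:Add1
c3: stall | r0:Add2,r1:8,r2:4,r3:Add1
c4: CDB Add1=-6; issue SUB r2<-Add1 | r0:Add2,r1:8,r2:Add1,r3:-6
c5: CDB Add2=-2; issue ADD r1<-Add2 | r0:-2,r1:Add2,r2:Add1,r3:-6
c6: stall | r0:-2,r1:Add2,r2:Add1,r3:-6
c7: stall | r0:-2,r1:Add2,r2:Add1,r3:-6
c8: CDB Add1=-10; issue ADD r3<-Add1 | r0:-2,r1:Add2,r2:-10,r3:Add1

STATUS = VALUE -10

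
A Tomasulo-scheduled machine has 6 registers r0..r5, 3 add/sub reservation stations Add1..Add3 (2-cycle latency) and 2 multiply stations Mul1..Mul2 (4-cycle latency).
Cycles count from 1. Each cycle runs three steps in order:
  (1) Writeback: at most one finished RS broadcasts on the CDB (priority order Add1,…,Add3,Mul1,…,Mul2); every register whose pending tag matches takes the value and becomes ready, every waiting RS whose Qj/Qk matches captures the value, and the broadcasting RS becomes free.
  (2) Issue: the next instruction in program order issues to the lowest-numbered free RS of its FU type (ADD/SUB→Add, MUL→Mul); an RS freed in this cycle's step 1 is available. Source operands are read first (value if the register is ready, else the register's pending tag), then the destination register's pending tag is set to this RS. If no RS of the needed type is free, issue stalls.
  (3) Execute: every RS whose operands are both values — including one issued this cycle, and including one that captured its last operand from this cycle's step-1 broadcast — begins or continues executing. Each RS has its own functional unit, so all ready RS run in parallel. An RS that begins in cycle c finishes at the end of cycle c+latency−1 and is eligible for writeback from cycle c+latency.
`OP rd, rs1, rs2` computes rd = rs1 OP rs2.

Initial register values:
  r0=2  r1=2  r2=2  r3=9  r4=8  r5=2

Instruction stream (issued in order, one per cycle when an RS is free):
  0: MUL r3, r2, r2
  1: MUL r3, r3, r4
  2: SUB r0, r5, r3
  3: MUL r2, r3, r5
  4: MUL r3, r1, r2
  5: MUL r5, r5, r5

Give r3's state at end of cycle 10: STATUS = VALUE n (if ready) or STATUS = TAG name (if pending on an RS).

STATUS = TAG Mul2

  c1: issue MUL r3<-Mul1  regs: r0:2,r1:2,r2:2,r3:Mul1,r4:8,r5:2
  c2: issue MUL r3<-Mul2  regs: r0:2,r1:2,r2:2,r3:Mul2,r4:8,r5:2
  c3: issue SUB r0<-Add1  regs: r0:Add1,r1:2,r2:2,r3:Mul2,r4:8,r5:2
  c4: stall  regs: r0:Add1,r1:2,r2:2,r3:Mul2,r4:8,r5:2
  c5: CDB Mul1=4; issue MUL r2<-Mul1  regs: r0:Add1,r1:2,r2:Mul1,r3:Mul2,r4:8,r5:2
  c6: stall  regs: r0:Add1,r1:2,r2:Mul1,r3:Mul2,r4:8,r5:2
  c7: stall  regs: r0:Add1,r1:2,r2:Mul1,r3:Mul2,r4:8,r5:2
  c8: stall  regs: r0:Add1,r1:2,r2:Mul1,r3:Mul2,r4:8,r5:2
  c9: CDB Mul2=32; issue MUL r3<-Mul2  regs: r0:Add1,r1:2,r2:Mul1,r3:Mul2,r4:8,r5:2
  c10: stall  regs: r0:Add1,r1:2,r2:Mul1,r3:Mul2,r4:8,r5:2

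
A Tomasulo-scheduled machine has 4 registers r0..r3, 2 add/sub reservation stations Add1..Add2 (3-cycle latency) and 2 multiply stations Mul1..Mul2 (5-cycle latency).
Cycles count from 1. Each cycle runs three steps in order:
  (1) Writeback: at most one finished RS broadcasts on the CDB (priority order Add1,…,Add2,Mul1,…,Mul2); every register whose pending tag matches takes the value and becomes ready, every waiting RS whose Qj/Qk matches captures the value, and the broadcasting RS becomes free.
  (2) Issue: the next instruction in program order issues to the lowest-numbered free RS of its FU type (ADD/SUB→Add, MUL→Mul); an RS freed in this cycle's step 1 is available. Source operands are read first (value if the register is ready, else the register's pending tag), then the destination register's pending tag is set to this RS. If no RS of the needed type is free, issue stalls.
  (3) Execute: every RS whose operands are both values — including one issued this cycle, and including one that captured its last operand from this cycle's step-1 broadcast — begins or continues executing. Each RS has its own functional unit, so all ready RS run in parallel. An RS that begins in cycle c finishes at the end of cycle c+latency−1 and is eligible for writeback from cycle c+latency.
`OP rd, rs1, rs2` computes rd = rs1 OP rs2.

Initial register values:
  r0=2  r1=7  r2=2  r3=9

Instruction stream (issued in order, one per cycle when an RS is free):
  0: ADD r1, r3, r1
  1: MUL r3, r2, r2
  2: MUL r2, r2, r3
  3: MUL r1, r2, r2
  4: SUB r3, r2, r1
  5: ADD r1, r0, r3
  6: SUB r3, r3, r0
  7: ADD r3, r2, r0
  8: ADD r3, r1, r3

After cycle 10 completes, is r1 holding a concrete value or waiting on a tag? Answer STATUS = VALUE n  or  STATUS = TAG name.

  c1: issue ADD r1<-Add1  regs: r0:2,r1:Add1,r2:2,r3:9
  c2: issue MUL r3<-Mul1  regs: r0:2,r1:Add1,r2:2,r3:Mul1
  c3: issue MUL r2<-Mul2  regs: r0:2,r1:Add1,r2:Mul2,r3:Mul1
  c4: CDB Add1=16; stall  regs: r0:2,r1:16,r2:Mul2,r3:Mul1
  c5: stall  regs: r0:2,r1:16,r2:Mul2,r3:Mul1
  c6: stall  regs: r0:2,r1:16,r2:Mul2,r3:Mul1
  c7: CDB Mul1=4; issue MUL r1<-Mul1  regs: r0:2,r1:Mul1,r2:Mul2,r3:4
  c8: issue SUB r3<-Add1  regs: r0:2,r1:Mul1,r2:Mul2,r3:Add1
  c9: issue ADD r1<-Add2  regs: r0:2,r1:Add2,r2:Mul2,r3:Add1
  c10: stall  regs: r0:2,r1:Add2,r2:Mul2,r3:Add1

STATUS = TAG Add2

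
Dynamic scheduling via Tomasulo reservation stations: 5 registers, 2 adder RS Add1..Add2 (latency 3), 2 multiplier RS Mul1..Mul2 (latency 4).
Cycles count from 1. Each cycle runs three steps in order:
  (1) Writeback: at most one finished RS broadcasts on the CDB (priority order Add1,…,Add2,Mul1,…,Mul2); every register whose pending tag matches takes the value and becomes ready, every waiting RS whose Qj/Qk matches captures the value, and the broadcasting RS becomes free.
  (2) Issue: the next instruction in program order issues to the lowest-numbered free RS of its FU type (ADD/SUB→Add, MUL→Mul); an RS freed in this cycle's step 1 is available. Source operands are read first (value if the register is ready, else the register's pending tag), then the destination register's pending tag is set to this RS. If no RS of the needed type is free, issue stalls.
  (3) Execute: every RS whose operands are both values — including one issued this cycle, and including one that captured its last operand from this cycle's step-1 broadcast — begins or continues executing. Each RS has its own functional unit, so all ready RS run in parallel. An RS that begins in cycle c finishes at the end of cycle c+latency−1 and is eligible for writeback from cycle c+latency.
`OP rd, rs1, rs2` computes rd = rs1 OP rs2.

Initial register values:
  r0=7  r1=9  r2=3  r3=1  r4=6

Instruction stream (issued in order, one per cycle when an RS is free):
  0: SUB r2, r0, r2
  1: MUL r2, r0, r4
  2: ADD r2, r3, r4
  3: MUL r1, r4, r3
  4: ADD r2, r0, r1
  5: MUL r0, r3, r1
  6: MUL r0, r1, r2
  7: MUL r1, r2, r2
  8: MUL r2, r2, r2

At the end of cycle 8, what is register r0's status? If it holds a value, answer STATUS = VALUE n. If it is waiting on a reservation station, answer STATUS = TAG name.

  c1: issue SUB r2<-Add1  regs: r0:7,r1:9,r2:Add1,r3:1,r4:6
  c2: issue MUL r2<-Mul1  regs: r0:7,r1:9,r2:Mul1,r3:1,r4:6
  c3: issue ADD r2<-Add2  regs: r0:7,r1:9,r2:Add2,r3:1,r4:6
  c4: CDB Add1=4; issue MUL r1<-Mul2  regs: r0:7,r1:Mul2,r2:Add2,r3:1,r4:6
  c5: issue ADD r2<-Add1  regs: r0:7,r1:Mul2,r2:Add1,r3:1,r4:6
  c6: CDB Add2=7; stall  regs: r0:7,r1:Mul2,r2:Add1,r3:1,r4:6
  c7: CDB Mul1=42; issue MUL r0<-Mul1  regs: r0:Mul1,r1:Mul2,r2:Add1,r3:1,r4:6
  c8: CDB Mul2=6; issue MUL r0<-Mul2  regs: r0:Mul2,r1:6,r2:Add1,r3:1,r4:6

STATUS = TAG Mul2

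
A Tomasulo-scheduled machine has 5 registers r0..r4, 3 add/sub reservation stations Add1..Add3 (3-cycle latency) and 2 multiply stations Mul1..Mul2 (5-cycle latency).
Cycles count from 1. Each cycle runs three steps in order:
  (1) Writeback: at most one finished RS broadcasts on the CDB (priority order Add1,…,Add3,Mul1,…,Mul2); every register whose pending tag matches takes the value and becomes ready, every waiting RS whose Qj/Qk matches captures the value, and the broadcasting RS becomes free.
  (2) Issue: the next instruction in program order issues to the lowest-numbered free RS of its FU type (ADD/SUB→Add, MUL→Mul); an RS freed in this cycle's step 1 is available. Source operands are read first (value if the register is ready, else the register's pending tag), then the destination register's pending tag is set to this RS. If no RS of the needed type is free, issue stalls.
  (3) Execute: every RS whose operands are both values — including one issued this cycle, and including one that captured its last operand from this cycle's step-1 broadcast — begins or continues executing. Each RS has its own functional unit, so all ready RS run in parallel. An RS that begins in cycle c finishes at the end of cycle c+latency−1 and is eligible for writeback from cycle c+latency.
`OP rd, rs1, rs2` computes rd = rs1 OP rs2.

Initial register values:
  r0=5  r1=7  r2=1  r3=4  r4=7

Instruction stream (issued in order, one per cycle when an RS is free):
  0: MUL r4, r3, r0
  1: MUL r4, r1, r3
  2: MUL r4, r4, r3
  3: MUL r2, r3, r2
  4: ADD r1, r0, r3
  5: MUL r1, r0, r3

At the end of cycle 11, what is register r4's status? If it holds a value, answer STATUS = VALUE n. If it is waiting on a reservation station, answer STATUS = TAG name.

STATUS = TAG Mul1

cycle 1: issue MUL r4<-Mul1 // r0:5,r1:7,r2:1,r3:4,r4:Mul1
cycle 2: issue MUL r4<-Mul2 // r0:5,r1:7,r2:1,r3:4,r4:Mul2
cycle 3: stall // r0:5,r1:7,r2:1,r3:4,r4:Mul2
cycle 4: stall // r0:5,r1:7,r2:1,r3:4,r4:Mul2
cycle 5: stall // r0:5,r1:7,r2:1,r3:4,r4:Mul2
cycle 6: CDB Mul1=20; issue MUL r4<-Mul1 // r0:5,r1:7,r2:1,r3:4,r4:Mul1
cycle 7: CDB Mul2=28; issue MUL r2<-Mul2 // r0:5,r1:7,r2:Mul2,r3:4,r4:Mul1
cycle 8: issue ADD r1<-Add1 // r0:5,r1:Add1,r2:Mul2,r3:4,r4:Mul1
cycle 9: stall // r0:5,r1:Add1,r2:Mul2,r3:4,r4:Mul1
cycle 10: stall // r0:5,r1:Add1,r2:Mul2,r3:4,r4:Mul1
cycle 11: CDB Add1=9; stall // r0:5,r1:9,r2:Mul2,r3:4,r4:Mul1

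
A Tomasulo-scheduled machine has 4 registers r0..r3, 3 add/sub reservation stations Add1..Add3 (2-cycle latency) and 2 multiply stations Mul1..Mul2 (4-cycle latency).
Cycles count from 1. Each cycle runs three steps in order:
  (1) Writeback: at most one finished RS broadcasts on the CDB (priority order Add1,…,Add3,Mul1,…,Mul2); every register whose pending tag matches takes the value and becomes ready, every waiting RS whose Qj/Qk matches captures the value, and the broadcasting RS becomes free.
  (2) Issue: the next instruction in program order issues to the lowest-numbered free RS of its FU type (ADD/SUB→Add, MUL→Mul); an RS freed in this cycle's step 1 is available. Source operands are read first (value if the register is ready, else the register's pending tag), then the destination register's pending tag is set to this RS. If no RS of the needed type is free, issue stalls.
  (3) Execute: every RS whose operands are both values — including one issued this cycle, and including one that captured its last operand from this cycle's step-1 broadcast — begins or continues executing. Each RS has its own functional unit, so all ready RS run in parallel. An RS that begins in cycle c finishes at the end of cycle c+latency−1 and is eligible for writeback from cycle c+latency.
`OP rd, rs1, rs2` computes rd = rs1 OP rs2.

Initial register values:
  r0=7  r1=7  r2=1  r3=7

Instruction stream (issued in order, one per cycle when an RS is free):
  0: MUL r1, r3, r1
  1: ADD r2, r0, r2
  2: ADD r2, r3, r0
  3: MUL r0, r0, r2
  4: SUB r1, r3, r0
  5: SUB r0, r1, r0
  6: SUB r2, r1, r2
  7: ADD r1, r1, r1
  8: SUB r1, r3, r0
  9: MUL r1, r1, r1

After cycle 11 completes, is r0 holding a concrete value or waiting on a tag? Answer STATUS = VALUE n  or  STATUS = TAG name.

c1: issue MUL r1<-Mul1 | r0:7,r1:Mul1,r2:1,r3:7
c2: issue ADD r2<-Add1 | r0:7,r1:Mul1,r2:Add1,r3:7
c3: issue ADD r2<-Add2 | r0:7,r1:Mul1,r2:Add2,r3:7
c4: CDB Add1=8; issue MUL r0<-Mul2 | r0:Mul2,r1:Mul1,r2:Add2,r3:7
c5: CDB Add2=14; issue SUB r1<-Add1 | r0:Mul2,r1:Add1,r2:14,r3:7
c6: CDB Mul1=49; issue SUB r0<-Add2 | r0:Add2,r1:Add1,r2:14,r3:7
c7: issue SUB r2<-Add3 | r0:Add2,r1:Add1,r2:Add3,r3:7
c8: stall | r0:Add2,r1:Add1,r2:Add3,r3:7
c9: CDB Mul2=98; stall | r0:Add2,r1:Add1,r2:Add3,r3:7
c10: stall | r0:Add2,r1:Add1,r2:Add3,r3:7
c11: CDB Add1=-91; issue ADD r1<-Add1 | r0:Add2,r1:Add1,r2:Add3,r3:7

STATUS = TAG Add2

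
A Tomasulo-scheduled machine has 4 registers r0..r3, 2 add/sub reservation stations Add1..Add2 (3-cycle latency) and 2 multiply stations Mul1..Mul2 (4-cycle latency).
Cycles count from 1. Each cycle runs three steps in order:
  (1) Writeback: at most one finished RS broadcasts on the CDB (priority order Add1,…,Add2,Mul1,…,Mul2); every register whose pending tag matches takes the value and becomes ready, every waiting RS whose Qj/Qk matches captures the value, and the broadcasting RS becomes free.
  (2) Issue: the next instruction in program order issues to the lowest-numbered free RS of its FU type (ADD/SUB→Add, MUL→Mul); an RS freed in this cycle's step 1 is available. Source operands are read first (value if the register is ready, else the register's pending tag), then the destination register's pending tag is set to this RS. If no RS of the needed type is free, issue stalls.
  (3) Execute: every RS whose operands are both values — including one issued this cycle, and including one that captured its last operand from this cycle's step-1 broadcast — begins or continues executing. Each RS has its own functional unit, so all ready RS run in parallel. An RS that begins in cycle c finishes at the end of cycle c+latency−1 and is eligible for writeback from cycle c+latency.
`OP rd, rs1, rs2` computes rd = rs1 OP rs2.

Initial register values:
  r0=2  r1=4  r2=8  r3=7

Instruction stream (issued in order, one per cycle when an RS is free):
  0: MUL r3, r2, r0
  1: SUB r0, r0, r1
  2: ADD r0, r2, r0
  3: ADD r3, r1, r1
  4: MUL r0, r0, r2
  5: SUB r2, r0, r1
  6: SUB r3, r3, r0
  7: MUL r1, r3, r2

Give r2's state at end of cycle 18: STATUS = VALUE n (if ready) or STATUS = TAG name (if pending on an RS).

c1: issue MUL r3<-Mul1 | r0:2,r1:4,r2:8,r3:Mul1
c2: issue SUB r0<-Add1 | r0:Add1,r1:4,r2:8,r3:Mul1
c3: issue ADD r0<-Add2 | r0:Add2,r1:4,r2:8,r3:Mul1
c4: stall | r0:Add2,r1:4,r2:8,r3:Mul1
c5: CDB Add1=-2; issue ADD r3<-Add1 | r0:Add2,r1:4,r2:8,r3:Add1
c6: CDB Mul1=16; issue MUL r0<-Mul1 | r0:Mul1,r1:4,r2:8,r3:Add1
c7: stall | r0:Mul1,r1:4,r2:8,r3:Add1
c8: CDB Add1=8; issue SUB r2<-Add1 | r0:Mul1,r1:4,r2:Add1,r3:8
c9: CDB Add2=6; issue SUB r3<-Add2 | r0:Mul1,r1:4,r2:Add1,r3:Add2
c10: issue MUL r1<-Mul2 | r0:Mul1,r1:Mul2,r2:Add1,r3:Add2
c11: - | r0:Mul1,r1:Mul2,r2:Add1,r3:Add2
c12: - | r0:Mul1,r1:Mul2,r2:Add1,r3:Add2
c13: CDB Mul1=48 | r0:48,r1:Mul2,r2:Add1,r3:Add2
c14: - | r0:48,r1:Mul2,r2:Add1,r3:Add2
c15: - | r0:48,r1:Mul2,r2:Add1,r3:Add2
c16: CDB Add1=44 | r0:48,r1:Mul2,r2:44,r3:Add2
c17: CDB Add2=-40 | r0:48,r1:Mul2,r2:44,r3:-40
c18: - | r0:48,r1:Mul2,r2:44,r3:-40

STATUS = VALUE 44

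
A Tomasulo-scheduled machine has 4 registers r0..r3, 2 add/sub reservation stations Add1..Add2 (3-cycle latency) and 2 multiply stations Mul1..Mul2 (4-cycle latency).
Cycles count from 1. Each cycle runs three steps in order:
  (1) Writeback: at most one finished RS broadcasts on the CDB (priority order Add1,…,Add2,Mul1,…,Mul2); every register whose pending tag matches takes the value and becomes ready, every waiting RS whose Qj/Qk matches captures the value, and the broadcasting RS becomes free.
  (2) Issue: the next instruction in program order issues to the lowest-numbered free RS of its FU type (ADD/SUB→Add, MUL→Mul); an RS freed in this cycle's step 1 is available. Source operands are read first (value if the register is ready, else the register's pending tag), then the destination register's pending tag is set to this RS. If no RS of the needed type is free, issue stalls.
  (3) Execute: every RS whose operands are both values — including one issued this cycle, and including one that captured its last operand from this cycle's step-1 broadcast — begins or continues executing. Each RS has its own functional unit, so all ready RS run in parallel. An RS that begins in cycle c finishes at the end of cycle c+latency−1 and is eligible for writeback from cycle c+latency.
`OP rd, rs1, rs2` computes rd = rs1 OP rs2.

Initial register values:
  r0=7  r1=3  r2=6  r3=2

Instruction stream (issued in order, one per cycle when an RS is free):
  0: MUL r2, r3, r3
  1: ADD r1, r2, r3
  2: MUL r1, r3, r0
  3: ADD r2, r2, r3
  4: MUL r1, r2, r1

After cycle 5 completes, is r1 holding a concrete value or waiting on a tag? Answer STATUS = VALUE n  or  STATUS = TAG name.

STATUS = TAG Mul1

c1: issue MUL r2<-Mul1 | r0:7,r1:3,r2:Mul1,r3:2
c2: issue ADD r1<-Add1 | r0:7,r1:Add1,r2:Mul1,r3:2
c3: issue MUL r1<-Mul2 | r0:7,r1:Mul2,r2:Mul1,r3:2
c4: issue ADD r2<-Add2 | r0:7,r1:Mul2,r2:Add2,r3:2
c5: CDB Mul1=4; issue MUL r1<-Mul1 | r0:7,r1:Mul1,r2:Add2,r3:2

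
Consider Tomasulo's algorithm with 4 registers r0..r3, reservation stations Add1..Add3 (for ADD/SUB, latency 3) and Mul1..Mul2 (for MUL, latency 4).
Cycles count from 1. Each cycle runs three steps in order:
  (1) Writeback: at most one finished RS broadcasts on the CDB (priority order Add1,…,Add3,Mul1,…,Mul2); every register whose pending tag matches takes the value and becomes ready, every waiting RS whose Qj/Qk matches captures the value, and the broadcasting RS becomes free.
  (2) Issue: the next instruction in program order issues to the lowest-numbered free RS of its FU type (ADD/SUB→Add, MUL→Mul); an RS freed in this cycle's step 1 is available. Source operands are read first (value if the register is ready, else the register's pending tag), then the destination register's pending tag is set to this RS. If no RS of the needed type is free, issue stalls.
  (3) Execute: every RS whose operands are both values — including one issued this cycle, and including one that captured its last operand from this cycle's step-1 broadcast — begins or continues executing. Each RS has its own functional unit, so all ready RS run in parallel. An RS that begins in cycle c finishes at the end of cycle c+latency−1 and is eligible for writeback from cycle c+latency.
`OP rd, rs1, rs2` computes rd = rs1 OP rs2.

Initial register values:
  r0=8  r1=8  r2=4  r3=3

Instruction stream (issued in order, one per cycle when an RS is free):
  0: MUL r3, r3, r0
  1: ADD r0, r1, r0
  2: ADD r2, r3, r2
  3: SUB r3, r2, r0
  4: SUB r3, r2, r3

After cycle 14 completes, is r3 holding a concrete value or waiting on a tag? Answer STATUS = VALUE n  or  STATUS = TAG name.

cycle 1: issue MUL r3<-Mul1 // r0:8,r1:8,r2:4,r3:Mul1
cycle 2: issue ADD r0<-Add1 // r0:Add1,r1:8,r2:4,r3:Mul1
cycle 3: issue ADD r2<-Add2 // r0:Add1,r1:8,r2:Add2,r3:Mul1
cycle 4: issue SUB r3<-Add3 // r0:Add1,r1:8,r2:Add2,r3:Add3
cycle 5: CDB Add1=16; issue SUB r3<-Add1 // r0:16,r1:8,r2:Add2,r3:Add1
cycle 6: CDB Mul1=24 // r0:16,r1:8,r2:Add2,r3:Add1
cycle 7: - // r0:16,r1:8,r2:Add2,r3:Add1
cycle 8: - // r0:16,r1:8,r2:Add2,r3:Add1
cycle 9: CDB Add2=28 // r0:16,r1:8,r2:28,r3:Add1
cycle 10: - // r0:16,r1:8,r2:28,r3:Add1
cycle 11: - // r0:16,r1:8,r2:28,r3:Add1
cycle 12: CDB Add3=12 // r0:16,r1:8,r2:28,r3:Add1
cycle 13: - // r0:16,r1:8,r2:28,r3:Add1
cycle 14: - // r0:16,r1:8,r2:28,r3:Add1

STATUS = TAG Add1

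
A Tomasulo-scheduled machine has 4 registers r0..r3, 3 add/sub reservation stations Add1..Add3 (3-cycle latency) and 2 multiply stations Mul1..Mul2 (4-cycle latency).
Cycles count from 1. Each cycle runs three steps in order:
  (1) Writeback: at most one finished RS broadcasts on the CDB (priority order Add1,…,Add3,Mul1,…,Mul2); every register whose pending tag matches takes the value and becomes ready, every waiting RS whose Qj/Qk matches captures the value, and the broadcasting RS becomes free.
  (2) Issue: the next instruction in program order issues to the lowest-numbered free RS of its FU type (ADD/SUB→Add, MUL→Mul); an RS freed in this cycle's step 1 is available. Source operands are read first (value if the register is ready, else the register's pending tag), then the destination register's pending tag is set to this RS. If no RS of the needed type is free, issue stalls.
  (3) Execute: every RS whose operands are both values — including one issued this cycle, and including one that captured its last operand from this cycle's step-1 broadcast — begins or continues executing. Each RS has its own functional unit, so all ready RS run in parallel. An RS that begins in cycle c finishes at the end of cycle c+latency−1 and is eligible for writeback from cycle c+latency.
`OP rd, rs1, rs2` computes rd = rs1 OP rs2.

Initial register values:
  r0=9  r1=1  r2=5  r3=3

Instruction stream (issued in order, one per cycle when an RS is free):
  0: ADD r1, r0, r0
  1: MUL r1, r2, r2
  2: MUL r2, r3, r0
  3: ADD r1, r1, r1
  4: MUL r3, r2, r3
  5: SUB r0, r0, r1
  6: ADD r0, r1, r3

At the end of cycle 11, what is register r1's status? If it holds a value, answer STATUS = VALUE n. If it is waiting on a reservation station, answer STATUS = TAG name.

cycle 1: issue ADD r1<-Add1 // r0:9,r1:Add1,r2:5,r3:3
cycle 2: issue MUL r1<-Mul1 // r0:9,r1:Mul1,r2:5,r3:3
cycle 3: issue MUL r2<-Mul2 // r0:9,r1:Mul1,r2:Mul2,r3:3
cycle 4: CDB Add1=18; issue ADD r1<-Add1 // r0:9,r1:Add1,r2:Mul2,r3:3
cycle 5: stall // r0:9,r1:Add1,r2:Mul2,r3:3
cycle 6: CDB Mul1=25; issue MUL r3<-Mul1 // r0:9,r1:Add1,r2:Mul2,r3:Mul1
cycle 7: CDB Mul2=27; issue SUB r0<-Add2 // r0:Add2,r1:Add1,r2:27,r3:Mul1
cycle 8: issue ADD r0<-Add3 // r0:Add3,r1:Add1,r2:27,r3:Mul1
cycle 9: CDB Add1=50 // r0:Add3,r1:50,r2:27,r3:Mul1
cycle 10: - // r0:Add3,r1:50,r2:27,r3:Mul1
cycle 11: CDB Mul1=81 // r0:Add3,r1:50,r2:27,r3:81

STATUS = VALUE 50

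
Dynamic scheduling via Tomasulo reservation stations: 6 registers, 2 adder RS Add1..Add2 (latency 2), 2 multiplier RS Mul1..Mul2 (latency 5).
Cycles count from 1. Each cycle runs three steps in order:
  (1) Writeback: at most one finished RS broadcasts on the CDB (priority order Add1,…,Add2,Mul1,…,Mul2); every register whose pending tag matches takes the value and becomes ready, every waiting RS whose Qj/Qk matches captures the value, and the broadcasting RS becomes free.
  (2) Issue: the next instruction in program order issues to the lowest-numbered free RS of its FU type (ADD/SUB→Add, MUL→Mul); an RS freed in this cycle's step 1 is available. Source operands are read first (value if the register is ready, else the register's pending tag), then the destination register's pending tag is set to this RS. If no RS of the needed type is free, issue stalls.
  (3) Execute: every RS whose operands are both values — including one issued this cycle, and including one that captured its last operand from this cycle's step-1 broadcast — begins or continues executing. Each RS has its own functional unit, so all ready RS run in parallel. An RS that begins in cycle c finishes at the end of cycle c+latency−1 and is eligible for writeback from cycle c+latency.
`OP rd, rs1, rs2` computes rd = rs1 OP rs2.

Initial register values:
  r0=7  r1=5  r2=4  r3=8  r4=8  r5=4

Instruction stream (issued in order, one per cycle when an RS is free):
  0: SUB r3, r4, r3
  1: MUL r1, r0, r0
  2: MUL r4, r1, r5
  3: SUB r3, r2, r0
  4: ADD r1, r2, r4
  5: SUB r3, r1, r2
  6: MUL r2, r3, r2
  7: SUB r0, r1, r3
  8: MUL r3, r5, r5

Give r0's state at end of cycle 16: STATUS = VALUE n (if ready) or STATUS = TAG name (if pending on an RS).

  c1: issue SUB r3<-Add1  regs: r0:7,r1:5,r2:4,r3:Add1,r4:8,r5:4
  c2: issue MUL r1<-Mul1  regs: r0:7,r1:Mul1,r2:4,r3:Add1,r4:8,r5:4
  c3: CDB Add1=0; issue MUL r4<-Mul2  regs: r0:7,r1:Mul1,r2:4,r3:0,r4:Mul2,r5:4
  c4: issue SUB r3<-Add1  regs: r0:7,r1:Mul1,r2:4,r3:Add1,r4:Mul2,r5:4
  c5: issue ADD r1<-Add2  regs: r0:7,r1:Add2,r2:4,r3:Add1,r4:Mul2,r5:4
  c6: CDB Add1=-3; issue SUB r3<-Add1  regs: r0:7,r1:Add2,r2:4,r3:Add1,r4:Mul2,r5:4
  c7: CDB Mul1=49; issue MUL r2<-Mul1  regs: r0:7,r1:Add2,r2:Mul1,r3:Add1,r4:Mul2,r5:4
  c8: stall  regs: r0:7,r1:Add2,r2:Mul1,r3:Add1,r4:Mul2,r5:4
  c9: stall  regs: r0:7,r1:Add2,r2:Mul1,r3:Add1,r4:Mul2,r5:4
  c10: stall  regs: r0:7,r1:Add2,r2:Mul1,r3:Add1,r4:Mul2,r5:4
  c11: stall  regs: r0:7,r1:Add2,r2:Mul1,r3:Add1,r4:Mul2,r5:4
  c12: CDB Mul2=196; stall  regs: r0:7,r1:Add2,r2:Mul1,r3:Add1,r4:196,r5:4
  c13: stall  regs: r0:7,r1:Add2,r2:Mul1,r3:Add1,r4:196,r5:4
  c14: CDB Add2=200; issue SUB r0<-Add2  regs: r0:Add2,r1:200,r2:Mul1,r3:Add1,r4:196,r5:4
  c15: issue MUL r3<-Mul2  regs: r0:Add2,r1:200,r2:Mul1,r3:Mul2,r4:196,r5:4
  c16: CDB Add1=196  regs: r0:Add2,r1:200,r2:Mul1,r3:Mul2,r4:196,r5:4

STATUS = TAG Add2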